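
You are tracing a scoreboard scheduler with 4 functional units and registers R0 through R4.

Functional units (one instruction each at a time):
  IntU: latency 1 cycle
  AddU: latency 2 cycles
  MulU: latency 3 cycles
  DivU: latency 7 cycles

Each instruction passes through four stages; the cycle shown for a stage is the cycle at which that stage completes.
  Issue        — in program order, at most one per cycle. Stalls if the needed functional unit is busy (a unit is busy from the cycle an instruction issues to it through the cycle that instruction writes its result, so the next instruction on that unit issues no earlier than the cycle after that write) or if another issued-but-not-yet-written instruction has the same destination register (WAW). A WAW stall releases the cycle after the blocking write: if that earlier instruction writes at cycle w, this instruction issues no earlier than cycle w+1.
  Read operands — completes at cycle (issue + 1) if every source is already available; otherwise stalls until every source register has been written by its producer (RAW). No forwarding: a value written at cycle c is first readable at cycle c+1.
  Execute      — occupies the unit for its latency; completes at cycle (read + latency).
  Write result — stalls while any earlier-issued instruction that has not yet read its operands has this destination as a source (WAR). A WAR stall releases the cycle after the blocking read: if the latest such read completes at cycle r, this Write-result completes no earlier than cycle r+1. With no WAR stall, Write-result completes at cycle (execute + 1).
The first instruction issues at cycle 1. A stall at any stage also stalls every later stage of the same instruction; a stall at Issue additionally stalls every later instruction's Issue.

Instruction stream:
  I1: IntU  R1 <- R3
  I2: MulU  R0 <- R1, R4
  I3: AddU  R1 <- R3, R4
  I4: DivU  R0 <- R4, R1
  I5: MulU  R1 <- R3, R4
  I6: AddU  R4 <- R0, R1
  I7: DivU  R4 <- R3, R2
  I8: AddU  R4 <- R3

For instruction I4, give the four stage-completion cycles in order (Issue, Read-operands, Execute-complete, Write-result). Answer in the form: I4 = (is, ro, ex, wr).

I4 = (10, 11, 18, 19)

t=1  issue I1 (IntU)
t=2  I1 read-ops, issue I2 (MulU)
t=3  I1 finished on IntU
t=4  I1→R1
t=5  I2 read-ops, issue I3 (AddU)
t=6  I3 read-ops
t=8  I2 finished on MulU, I3 finished on AddU
t=9  I2→R0, I3→R1
t=10  issue I4 (DivU)
t=11  I4 read-ops, issue I5 (MulU)
t=12  I5 read-ops, issue I6 (AddU)
t=15  I5 finished on MulU
t=16  I5→R1
t=18  I4 finished on DivU
t=19  I4→R0
t=20  I6 read-ops
t=22  I6 finished on AddU
t=23  I6→R4
t=24  issue I7 (DivU)
t=25  I7 read-ops
t=32  I7 finished on DivU
t=33  I7→R4
t=34  issue I8 (AddU)
t=35  I8 read-ops
t=37  I8 finished on AddU
t=38  I8→R4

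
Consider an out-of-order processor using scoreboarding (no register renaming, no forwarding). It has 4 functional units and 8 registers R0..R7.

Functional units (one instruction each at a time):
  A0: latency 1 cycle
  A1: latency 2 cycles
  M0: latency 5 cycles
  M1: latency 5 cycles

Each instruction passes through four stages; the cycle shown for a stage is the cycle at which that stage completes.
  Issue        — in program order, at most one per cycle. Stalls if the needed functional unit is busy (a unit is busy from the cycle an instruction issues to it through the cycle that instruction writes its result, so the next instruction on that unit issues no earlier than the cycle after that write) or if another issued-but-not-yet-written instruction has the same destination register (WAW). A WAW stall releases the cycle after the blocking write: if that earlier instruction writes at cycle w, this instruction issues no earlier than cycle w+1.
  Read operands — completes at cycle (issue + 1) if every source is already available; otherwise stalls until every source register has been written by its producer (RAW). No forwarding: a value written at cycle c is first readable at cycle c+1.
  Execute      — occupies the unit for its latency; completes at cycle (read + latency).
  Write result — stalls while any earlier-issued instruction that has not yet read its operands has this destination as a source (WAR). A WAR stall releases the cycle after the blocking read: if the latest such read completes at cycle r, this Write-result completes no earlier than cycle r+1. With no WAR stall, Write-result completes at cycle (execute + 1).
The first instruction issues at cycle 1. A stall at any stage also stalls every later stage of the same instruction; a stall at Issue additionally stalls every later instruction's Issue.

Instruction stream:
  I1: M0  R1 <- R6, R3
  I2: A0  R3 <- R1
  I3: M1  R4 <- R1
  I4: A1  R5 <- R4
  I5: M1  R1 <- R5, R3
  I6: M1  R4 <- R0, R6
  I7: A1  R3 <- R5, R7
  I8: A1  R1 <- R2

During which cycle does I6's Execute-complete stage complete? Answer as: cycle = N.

cycle 1: I1 dispatched to M0
cycle 2: I1 operands ready · I2 dispatched to A0
cycle 3: I3 dispatched to M1
cycle 4: I4 dispatched to A1
cycle 7: I1 complete
cycle 8: R1←I1
cycle 9: I2 operands ready · I3 operands ready
cycle 10: I2 complete
cycle 11: R3←I2
cycle 14: I3 complete
cycle 15: R4←I3
cycle 16: I4 operands ready · I5 dispatched to M1
cycle 18: I4 complete
cycle 19: R5←I4
cycle 20: I5 operands ready
cycle 25: I5 complete
cycle 26: R1←I5
cycle 27: I6 dispatched to M1
cycle 28: I6 operands ready · I7 dispatched to A1
cycle 29: I7 operands ready
cycle 31: I7 complete
cycle 32: R3←I7
cycle 33: I6 complete · I8 dispatched to A1
cycle 34: R4←I6 · I8 operands ready
cycle 36: I8 complete
cycle 37: R1←I8

cycle = 33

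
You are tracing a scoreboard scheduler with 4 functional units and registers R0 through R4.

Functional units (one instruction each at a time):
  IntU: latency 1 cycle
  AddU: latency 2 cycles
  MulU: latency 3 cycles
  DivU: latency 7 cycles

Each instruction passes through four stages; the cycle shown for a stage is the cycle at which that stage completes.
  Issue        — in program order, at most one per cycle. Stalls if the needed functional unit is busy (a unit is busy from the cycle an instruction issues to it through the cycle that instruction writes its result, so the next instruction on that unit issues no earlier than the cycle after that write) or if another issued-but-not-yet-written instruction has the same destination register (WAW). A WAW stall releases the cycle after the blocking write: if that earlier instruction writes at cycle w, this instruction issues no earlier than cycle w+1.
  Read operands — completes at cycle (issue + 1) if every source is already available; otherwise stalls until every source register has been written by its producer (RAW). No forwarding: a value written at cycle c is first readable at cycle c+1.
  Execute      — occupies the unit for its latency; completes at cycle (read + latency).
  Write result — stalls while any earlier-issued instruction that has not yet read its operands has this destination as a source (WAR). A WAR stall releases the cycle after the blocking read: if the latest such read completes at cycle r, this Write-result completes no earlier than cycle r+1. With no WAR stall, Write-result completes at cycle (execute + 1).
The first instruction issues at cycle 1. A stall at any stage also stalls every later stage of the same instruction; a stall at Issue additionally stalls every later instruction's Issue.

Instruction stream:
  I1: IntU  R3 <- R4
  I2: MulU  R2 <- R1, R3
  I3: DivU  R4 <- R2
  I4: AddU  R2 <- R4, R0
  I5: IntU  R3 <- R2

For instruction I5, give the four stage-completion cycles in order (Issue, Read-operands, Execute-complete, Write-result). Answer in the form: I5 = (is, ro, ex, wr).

I1: IS=1 RO=2 EX=3 WR=4
I2: IS=2 RO=5 EX=8 WR=9  [RAW R3: wait I1 write@4]
I3: IS=3 RO=10 EX=17 WR=18  [RAW R2: wait I2 write@9]
I4: IS=10 RO=19 EX=21 WR=22  [WAW R2: wait I2 write@9; RAW R4: wait I3 write@18]
I5: IS=11 RO=23 EX=24 WR=25  [RAW R2: wait I4 write@22]

I5 = (11, 23, 24, 25)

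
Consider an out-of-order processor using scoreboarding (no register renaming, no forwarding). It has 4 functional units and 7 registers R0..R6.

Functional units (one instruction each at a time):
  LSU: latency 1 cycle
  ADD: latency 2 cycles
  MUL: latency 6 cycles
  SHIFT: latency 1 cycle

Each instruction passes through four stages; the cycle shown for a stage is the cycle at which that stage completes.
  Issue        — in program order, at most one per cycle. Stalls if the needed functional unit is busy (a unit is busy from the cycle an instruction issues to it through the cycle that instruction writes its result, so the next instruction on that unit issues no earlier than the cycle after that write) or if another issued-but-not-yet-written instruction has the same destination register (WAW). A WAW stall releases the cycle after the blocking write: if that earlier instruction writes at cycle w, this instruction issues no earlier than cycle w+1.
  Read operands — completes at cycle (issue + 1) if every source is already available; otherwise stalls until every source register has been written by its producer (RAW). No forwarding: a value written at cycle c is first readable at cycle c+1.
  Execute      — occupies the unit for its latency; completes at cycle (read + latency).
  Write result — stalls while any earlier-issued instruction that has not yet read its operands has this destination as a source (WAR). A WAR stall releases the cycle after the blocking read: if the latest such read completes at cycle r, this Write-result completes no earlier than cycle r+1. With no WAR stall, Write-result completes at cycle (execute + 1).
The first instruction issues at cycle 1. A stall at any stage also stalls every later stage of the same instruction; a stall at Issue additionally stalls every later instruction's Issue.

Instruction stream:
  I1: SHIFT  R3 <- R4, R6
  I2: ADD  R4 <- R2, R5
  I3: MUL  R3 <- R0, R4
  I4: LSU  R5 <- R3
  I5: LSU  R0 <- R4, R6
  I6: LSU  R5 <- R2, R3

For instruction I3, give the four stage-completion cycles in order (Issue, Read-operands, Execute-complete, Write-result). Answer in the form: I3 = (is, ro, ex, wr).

I3 = (5, 7, 13, 14)

[1] I1→SHIFT
[2] I1 RO | I2→ADD
[3] I1 EX | I2 RO
[4] I1 WR R3
[5] I2 EX | I3→MUL
[6] I2 WR R4 | I4→LSU
[7] I3 RO
[13] I3 EX
[14] I3 WR R3
[15] I4 RO
[16] I4 EX
[17] I4 WR R5
[18] I5→LSU
[19] I5 RO
[20] I5 EX
[21] I5 WR R0
[22] I6→LSU
[23] I6 RO
[24] I6 EX
[25] I6 WR R5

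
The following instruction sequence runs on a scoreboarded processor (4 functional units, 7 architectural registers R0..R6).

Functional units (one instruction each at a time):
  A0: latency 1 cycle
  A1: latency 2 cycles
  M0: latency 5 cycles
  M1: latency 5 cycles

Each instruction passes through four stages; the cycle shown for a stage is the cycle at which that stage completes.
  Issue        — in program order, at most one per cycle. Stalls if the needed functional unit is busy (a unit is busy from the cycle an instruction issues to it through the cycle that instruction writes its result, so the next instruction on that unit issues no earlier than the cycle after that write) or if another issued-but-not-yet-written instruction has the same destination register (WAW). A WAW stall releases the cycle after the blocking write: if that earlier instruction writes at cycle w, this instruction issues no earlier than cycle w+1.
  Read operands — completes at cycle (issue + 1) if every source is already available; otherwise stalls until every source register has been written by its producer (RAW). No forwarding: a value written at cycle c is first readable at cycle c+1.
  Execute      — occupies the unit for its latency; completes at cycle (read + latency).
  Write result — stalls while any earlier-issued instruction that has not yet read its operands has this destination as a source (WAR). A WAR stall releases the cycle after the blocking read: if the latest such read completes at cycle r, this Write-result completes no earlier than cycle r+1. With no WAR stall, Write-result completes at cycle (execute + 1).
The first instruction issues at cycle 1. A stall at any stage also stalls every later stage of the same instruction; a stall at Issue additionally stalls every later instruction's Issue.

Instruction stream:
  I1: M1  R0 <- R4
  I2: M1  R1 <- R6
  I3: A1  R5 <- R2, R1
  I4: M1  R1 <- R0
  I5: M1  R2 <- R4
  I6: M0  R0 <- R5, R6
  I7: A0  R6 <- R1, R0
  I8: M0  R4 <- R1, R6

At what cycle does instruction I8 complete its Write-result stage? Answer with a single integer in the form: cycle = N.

[I1] 1/2/7/8
[I2] 9/10/15/16  (struct: M1 busy until I1 writes@8)
[I3] 10/17/19/20  (RAW R1: wait I2 write@16)
[I4] 17/18/23/24  (struct: M1 busy until I2 writes@16)
[I5] 25/26/31/32  (struct: M1 busy until I4 writes@24)
[I6] 26/27/32/33
[I7] 27/34/35/36  (RAW R0: wait I6 write@33)
[I8] 34/37/42/43  (struct: M0 busy until I6 writes@33; RAW R6: wait I7 write@36)

cycle = 43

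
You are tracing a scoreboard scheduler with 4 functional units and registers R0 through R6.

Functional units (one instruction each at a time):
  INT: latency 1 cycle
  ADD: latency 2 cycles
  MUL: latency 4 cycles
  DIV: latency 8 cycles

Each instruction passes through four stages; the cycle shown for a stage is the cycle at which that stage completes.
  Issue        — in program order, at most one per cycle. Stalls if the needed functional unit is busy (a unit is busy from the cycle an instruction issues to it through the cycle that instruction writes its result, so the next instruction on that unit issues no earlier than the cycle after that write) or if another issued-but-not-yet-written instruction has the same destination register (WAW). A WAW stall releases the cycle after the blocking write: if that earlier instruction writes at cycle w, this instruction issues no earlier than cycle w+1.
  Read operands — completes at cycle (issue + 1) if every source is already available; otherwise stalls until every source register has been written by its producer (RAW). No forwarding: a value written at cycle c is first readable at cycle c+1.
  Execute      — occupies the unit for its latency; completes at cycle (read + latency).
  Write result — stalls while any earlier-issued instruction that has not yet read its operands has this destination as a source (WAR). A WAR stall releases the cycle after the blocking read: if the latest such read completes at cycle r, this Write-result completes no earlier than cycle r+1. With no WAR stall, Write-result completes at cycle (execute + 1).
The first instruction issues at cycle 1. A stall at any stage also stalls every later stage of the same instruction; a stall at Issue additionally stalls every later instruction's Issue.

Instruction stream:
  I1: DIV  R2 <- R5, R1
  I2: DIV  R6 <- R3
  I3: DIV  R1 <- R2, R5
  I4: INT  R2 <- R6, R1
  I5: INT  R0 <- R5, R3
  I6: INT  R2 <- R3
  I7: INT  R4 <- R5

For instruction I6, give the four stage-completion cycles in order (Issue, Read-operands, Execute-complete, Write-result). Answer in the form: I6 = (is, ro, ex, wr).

I6 = (41, 42, 43, 44)

I1: IS=1 RO=2 EX=10 WR=11
I2: IS=12 RO=13 EX=21 WR=22  [struct: DIV busy until I1 writes@11]
I3: IS=23 RO=24 EX=32 WR=33  [struct: DIV busy until I2 writes@22]
I4: IS=24 RO=34 EX=35 WR=36  [RAW R1: wait I3 write@33]
I5: IS=37 RO=38 EX=39 WR=40  [struct: INT busy until I4 writes@36]
I6: IS=41 RO=42 EX=43 WR=44  [struct: INT busy until I5 writes@40]
I7: IS=45 RO=46 EX=47 WR=48  [struct: INT busy until I6 writes@44]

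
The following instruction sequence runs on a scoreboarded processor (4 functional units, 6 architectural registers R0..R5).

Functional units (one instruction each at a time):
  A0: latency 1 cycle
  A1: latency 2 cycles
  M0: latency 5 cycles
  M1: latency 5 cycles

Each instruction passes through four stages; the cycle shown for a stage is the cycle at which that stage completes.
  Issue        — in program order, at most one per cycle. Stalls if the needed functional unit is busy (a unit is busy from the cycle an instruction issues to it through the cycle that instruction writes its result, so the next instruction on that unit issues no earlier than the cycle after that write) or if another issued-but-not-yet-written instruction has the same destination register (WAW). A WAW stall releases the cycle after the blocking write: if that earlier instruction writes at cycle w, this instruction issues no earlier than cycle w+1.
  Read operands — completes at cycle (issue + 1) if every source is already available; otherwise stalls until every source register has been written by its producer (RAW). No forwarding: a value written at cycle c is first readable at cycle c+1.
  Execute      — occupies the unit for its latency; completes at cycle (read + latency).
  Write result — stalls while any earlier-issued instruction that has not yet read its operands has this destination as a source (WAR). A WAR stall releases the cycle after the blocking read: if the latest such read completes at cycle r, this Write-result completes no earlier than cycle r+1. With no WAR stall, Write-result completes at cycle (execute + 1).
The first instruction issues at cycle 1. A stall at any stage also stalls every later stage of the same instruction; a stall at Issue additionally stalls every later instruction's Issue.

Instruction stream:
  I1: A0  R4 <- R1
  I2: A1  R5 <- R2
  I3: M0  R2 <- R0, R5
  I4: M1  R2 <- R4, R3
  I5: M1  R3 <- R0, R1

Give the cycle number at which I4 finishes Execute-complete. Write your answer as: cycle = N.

I1  is:1  ro:2  ex:3  wr:4
I2  is:2  ro:3  ex:5  wr:6
I3  is:3  ro:7  ex:12  wr:13  — RAW R5: wait I2 write@6
I4  is:14  ro:15  ex:20  wr:21  — WAW R2: wait I3 write@13
I5  is:22  ro:23  ex:28  wr:29  — struct: M1 busy until I4 writes@21

cycle = 20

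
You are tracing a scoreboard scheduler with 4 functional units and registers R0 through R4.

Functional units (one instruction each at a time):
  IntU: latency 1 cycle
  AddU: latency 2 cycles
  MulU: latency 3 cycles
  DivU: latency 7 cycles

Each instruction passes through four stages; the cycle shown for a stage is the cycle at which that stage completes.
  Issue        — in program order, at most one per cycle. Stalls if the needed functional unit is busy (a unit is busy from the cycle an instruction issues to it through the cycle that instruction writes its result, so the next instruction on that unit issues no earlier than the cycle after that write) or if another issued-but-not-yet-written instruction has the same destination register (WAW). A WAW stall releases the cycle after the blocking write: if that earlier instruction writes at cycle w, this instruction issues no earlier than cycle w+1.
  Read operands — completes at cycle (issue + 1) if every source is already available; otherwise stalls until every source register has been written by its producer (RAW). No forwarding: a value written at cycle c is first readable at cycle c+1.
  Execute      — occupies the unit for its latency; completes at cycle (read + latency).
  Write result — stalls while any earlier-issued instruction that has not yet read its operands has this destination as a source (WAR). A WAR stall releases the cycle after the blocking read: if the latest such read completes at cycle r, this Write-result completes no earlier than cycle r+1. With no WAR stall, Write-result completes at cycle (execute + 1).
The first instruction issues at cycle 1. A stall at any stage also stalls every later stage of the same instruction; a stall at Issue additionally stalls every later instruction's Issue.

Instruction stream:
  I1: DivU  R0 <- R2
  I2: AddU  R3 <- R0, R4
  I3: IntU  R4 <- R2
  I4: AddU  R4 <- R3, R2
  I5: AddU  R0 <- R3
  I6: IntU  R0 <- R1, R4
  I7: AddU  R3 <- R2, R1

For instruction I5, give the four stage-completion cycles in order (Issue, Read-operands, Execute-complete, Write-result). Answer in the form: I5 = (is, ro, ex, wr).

I1: IS=1 RO=2 EX=9 WR=10
I2: IS=2 RO=11 EX=13 WR=14  [RAW R0: wait I1 write@10]
I3: IS=3 RO=4 EX=5 WR=12  [WAR R4: wait I2 read@11]
I4: IS=15 RO=16 EX=18 WR=19  [struct: AddU busy until I2 writes@14]
I5: IS=20 RO=21 EX=23 WR=24  [struct: AddU busy until I4 writes@19]
I6: IS=25 RO=26 EX=27 WR=28  [WAW R0: wait I5 write@24]
I7: IS=26 RO=27 EX=29 WR=30

I5 = (20, 21, 23, 24)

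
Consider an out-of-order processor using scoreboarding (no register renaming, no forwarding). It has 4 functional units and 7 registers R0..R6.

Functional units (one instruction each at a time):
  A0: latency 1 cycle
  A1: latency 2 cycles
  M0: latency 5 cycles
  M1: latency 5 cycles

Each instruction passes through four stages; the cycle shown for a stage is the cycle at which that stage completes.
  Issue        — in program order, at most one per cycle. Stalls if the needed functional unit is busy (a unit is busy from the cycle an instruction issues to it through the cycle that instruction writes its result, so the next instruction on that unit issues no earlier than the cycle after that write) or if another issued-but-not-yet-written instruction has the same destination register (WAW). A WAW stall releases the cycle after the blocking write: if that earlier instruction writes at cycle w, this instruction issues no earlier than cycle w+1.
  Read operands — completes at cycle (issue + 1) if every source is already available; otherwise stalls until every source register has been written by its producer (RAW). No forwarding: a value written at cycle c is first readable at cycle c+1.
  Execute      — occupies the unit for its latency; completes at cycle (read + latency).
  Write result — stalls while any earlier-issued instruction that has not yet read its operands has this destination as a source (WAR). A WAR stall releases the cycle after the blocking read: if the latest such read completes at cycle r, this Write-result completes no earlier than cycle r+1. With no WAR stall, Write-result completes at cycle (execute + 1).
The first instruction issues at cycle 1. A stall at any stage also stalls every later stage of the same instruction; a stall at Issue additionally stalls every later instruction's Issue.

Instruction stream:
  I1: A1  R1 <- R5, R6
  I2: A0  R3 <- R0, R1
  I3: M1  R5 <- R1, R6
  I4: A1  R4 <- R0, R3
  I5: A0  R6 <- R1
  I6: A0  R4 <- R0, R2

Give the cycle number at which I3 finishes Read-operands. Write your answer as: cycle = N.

[I1] 1/2/4/5
[I2] 2/6/7/8  (RAW R1: wait I1 write@5)
[I3] 3/6/11/12  (RAW R1: wait I1 write@5)
[I4] 6/9/11/12  (struct: A1 busy until I1 writes@5; RAW R3: wait I2 write@8)
[I5] 9/10/11/12  (struct: A0 busy until I2 writes@8)
[I6] 13/14/15/16  (struct: A0 busy until I5 writes@12)

cycle = 6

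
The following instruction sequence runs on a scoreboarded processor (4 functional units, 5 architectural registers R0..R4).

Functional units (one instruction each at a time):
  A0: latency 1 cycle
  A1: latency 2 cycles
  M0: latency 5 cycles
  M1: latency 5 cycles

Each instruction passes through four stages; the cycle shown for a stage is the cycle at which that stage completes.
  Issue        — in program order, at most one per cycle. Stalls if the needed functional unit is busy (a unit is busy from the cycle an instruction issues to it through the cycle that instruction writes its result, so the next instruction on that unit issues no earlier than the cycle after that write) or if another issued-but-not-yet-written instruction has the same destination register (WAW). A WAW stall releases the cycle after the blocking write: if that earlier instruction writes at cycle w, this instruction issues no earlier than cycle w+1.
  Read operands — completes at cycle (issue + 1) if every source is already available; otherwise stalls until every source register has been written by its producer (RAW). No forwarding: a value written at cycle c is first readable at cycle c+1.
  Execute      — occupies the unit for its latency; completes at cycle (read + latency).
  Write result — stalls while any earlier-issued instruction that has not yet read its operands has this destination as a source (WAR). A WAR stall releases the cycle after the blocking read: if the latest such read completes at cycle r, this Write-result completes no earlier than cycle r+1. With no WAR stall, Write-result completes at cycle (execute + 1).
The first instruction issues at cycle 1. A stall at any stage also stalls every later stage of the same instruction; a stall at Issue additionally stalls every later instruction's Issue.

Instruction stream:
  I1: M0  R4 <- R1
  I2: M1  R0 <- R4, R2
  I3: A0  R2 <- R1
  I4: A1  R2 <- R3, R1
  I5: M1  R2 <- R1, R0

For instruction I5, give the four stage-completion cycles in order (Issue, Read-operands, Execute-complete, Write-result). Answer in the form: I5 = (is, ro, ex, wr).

  I1 | 1 | 2 | 7 | 8
  I2 | 2 | 9 | 14 | 15   RAW R4: wait I1 write@8
  I3 | 3 | 4 | 5 | 10   WAR R2: wait I2 read@9
  I4 | 11 | 12 | 14 | 15   WAW R2: wait I3 write@10
  I5 | 16 | 17 | 22 | 23   WAW R2: wait I4 write@15

I5 = (16, 17, 22, 23)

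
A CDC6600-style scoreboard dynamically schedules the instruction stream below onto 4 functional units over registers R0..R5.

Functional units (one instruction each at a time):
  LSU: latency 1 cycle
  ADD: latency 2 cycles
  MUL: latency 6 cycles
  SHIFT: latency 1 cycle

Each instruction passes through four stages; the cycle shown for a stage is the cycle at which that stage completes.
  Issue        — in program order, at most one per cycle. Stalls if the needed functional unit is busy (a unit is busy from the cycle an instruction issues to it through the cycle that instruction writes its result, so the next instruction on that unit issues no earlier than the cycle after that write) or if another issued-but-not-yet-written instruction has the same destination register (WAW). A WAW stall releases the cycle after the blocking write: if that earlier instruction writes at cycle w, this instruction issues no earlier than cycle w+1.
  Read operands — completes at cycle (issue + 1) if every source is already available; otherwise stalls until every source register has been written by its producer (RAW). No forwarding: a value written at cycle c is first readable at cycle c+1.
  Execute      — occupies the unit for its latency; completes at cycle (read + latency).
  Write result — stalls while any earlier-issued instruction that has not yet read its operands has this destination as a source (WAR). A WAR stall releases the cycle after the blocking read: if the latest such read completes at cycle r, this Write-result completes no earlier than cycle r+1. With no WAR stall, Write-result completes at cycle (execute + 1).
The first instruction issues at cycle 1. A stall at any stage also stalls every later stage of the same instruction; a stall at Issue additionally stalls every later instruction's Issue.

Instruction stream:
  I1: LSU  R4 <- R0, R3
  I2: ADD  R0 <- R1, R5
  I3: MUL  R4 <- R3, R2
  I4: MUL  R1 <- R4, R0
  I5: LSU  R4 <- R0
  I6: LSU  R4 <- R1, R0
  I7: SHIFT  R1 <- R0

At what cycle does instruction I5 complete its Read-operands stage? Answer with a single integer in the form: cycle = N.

cycle = 16

I1  is:1  ro:2  ex:3  wr:4
I2  is:2  ro:3  ex:5  wr:6
I3  is:5  ro:6  ex:12  wr:13  — WAW R4: wait I1 write@4
I4  is:14  ro:15  ex:21  wr:22  — struct: MUL busy until I3 writes@13
I5  is:15  ro:16  ex:17  wr:18
I6  is:19  ro:23  ex:24  wr:25  — struct: LSU busy until I5 writes@18, RAW R1: wait I4 write@22
I7  is:23  ro:24  ex:25  wr:26  — WAW R1: wait I4 write@22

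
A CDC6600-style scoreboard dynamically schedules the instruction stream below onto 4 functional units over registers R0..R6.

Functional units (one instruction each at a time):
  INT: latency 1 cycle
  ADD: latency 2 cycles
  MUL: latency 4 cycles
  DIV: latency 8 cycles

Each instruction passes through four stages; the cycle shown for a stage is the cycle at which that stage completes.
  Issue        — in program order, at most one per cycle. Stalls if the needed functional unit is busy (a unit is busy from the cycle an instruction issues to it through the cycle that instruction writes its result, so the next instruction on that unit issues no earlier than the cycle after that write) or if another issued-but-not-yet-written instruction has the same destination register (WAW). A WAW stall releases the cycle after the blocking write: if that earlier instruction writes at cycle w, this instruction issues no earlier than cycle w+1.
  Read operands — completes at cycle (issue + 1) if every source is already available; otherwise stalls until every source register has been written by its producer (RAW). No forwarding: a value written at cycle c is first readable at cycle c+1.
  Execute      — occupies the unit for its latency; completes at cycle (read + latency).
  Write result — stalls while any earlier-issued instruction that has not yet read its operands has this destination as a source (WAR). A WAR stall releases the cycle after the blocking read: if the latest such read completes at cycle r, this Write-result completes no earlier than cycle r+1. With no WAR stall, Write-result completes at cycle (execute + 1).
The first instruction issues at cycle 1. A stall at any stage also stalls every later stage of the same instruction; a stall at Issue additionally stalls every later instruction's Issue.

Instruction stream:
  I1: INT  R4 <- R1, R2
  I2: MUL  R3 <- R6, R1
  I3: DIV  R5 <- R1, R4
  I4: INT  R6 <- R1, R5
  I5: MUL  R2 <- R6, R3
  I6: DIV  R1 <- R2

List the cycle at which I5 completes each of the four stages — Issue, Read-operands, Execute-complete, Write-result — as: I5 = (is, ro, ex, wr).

[1] I1 dispatched to INT
[2] I1 operands ready, I2 dispatched to MUL
[3] I1 complete, I2 operands ready, I3 dispatched to DIV
[4] R4←I1
[5] I3 operands ready, I4 dispatched to INT
[7] I2 complete
[8] R3←I2
[9] I5 dispatched to MUL
[13] I3 complete
[14] R5←I3
[15] I4 operands ready, I6 dispatched to DIV
[16] I4 complete
[17] R6←I4
[18] I5 operands ready
[22] I5 complete
[23] R2←I5
[24] I6 operands ready
[32] I6 complete
[33] R1←I6

I5 = (9, 18, 22, 23)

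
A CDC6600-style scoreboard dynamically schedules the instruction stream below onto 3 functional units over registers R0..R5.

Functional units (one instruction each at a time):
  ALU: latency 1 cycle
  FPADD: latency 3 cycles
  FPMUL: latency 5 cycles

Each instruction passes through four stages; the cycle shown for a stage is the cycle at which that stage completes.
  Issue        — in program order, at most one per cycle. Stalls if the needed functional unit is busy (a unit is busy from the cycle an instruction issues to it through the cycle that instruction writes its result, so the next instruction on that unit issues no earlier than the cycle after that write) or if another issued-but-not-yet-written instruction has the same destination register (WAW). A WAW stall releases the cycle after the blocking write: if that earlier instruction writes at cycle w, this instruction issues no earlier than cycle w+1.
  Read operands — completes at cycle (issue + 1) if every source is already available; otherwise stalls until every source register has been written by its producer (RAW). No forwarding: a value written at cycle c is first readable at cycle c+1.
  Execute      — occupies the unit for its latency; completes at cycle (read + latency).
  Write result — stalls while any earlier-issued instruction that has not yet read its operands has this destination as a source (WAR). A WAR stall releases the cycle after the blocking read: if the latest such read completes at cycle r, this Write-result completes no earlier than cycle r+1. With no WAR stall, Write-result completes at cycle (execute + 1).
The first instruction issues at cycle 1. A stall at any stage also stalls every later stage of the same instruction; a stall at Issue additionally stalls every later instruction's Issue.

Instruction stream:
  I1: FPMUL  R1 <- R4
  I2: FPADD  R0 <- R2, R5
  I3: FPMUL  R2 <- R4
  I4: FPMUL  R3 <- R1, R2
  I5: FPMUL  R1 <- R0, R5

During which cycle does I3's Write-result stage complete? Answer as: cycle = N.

cycle = 16

t=1  I1 dispatched to FPMUL
t=2  I1 operands ready, I2 dispatched to FPADD
t=3  I2 operands ready
t=6  I2 complete
t=7  I1 complete, R0←I2
t=8  R1←I1
t=9  I3 dispatched to FPMUL
t=10  I3 operands ready
t=15  I3 complete
t=16  R2←I3
t=17  I4 dispatched to FPMUL
t=18  I4 operands ready
t=23  I4 complete
t=24  R3←I4
t=25  I5 dispatched to FPMUL
t=26  I5 operands ready
t=31  I5 complete
t=32  R1←I5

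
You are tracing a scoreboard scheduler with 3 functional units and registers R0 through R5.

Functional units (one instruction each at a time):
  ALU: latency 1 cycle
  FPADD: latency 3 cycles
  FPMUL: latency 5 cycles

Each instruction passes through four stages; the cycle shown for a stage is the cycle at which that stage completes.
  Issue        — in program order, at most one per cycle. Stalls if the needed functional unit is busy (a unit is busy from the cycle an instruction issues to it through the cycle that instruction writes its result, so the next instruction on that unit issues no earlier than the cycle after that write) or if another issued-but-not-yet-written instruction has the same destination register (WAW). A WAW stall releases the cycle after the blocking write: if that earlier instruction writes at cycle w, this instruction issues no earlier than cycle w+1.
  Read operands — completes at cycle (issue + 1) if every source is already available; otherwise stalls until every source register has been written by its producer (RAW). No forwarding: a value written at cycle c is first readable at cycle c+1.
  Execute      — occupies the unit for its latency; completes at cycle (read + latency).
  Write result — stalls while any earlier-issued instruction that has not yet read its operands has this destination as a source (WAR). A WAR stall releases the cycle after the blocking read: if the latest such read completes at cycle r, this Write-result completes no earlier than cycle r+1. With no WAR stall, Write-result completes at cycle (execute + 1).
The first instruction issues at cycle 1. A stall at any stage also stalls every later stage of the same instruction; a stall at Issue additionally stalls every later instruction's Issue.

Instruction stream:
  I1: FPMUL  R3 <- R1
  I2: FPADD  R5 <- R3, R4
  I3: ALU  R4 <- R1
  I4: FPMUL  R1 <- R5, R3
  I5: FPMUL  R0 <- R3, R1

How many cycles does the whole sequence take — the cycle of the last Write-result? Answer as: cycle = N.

I1  is:1  ro:2  ex:7  wr:8
I2  is:2  ro:9  ex:12  wr:13  — RAW R3: wait I1 write@8
I3  is:3  ro:4  ex:5  wr:10  — WAR R4: wait I2 read@9
I4  is:9  ro:14  ex:19  wr:20  — struct: FPMUL busy until I1 writes@8, RAW R5: wait I2 write@13
I5  is:21  ro:22  ex:27  wr:28  — struct: FPMUL busy until I4 writes@20

cycle = 28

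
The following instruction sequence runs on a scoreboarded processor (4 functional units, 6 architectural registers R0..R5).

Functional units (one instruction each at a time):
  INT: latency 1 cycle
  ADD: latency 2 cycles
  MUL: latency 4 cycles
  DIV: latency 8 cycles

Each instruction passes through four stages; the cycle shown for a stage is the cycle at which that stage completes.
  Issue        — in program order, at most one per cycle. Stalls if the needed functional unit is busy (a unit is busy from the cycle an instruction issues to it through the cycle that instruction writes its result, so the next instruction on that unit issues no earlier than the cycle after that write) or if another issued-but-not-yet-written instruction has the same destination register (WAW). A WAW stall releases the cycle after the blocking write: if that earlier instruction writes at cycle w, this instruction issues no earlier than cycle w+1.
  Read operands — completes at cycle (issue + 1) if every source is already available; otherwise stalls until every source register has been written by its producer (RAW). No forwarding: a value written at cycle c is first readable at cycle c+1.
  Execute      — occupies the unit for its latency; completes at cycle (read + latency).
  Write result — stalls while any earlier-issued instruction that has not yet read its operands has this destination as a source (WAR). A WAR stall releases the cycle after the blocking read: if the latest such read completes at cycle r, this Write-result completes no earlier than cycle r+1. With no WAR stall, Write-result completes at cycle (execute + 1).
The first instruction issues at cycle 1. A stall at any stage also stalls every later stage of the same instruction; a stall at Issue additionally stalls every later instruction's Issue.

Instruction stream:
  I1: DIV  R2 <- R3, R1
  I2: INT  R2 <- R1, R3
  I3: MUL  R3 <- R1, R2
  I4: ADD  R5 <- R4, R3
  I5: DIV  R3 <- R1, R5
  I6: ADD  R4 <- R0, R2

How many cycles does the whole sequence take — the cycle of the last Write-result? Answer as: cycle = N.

cycle 1: issue I1 (DIV)
cycle 2: I1 read-ops
cycle 10: I1 finished on DIV
cycle 11: I1→R2
cycle 12: issue I2 (INT)
cycle 13: I2 read-ops; issue I3 (MUL)
cycle 14: I2 finished on INT; issue I4 (ADD)
cycle 15: I2→R2
cycle 16: I3 read-ops
cycle 20: I3 finished on MUL
cycle 21: I3→R3
cycle 22: I4 read-ops; issue I5 (DIV)
cycle 24: I4 finished on ADD
cycle 25: I4→R5
cycle 26: I5 read-ops; issue I6 (ADD)
cycle 27: I6 read-ops
cycle 29: I6 finished on ADD
cycle 30: I6→R4
cycle 34: I5 finished on DIV
cycle 35: I5→R3

cycle = 35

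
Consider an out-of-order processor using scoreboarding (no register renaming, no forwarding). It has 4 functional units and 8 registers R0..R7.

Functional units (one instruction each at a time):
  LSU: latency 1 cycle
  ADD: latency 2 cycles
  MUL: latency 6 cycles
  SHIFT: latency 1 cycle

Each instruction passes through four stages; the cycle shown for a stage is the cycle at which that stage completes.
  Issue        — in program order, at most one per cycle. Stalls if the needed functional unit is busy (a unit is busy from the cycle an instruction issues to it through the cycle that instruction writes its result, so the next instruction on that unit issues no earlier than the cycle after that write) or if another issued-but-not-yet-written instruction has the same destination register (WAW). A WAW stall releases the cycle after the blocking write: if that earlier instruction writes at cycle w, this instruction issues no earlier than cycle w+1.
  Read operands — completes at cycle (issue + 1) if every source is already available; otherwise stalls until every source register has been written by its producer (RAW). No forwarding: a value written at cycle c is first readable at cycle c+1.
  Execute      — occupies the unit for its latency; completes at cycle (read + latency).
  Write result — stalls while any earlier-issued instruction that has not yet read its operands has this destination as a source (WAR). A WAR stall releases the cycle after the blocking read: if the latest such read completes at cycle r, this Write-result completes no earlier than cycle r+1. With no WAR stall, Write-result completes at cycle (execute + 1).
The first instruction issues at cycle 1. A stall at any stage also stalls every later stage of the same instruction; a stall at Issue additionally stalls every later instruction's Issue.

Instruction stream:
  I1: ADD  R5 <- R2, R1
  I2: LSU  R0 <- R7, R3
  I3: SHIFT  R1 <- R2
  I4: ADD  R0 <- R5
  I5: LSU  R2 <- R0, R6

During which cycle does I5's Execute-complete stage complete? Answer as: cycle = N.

cycle = 12

c1: I1 issues→ADD
c2: I1 reads | I2 issues→LSU
c3: I2 reads | I3 issues→SHIFT
c4: I1 exec-done | I2 exec-done | I3 reads
c5: I1 writes R5 | I2 writes R0 | I3 exec-done
c6: I3 writes R1 | I4 issues→ADD
c7: I4 reads | I5 issues→LSU
c9: I4 exec-done
c10: I4 writes R0
c11: I5 reads
c12: I5 exec-done
c13: I5 writes R2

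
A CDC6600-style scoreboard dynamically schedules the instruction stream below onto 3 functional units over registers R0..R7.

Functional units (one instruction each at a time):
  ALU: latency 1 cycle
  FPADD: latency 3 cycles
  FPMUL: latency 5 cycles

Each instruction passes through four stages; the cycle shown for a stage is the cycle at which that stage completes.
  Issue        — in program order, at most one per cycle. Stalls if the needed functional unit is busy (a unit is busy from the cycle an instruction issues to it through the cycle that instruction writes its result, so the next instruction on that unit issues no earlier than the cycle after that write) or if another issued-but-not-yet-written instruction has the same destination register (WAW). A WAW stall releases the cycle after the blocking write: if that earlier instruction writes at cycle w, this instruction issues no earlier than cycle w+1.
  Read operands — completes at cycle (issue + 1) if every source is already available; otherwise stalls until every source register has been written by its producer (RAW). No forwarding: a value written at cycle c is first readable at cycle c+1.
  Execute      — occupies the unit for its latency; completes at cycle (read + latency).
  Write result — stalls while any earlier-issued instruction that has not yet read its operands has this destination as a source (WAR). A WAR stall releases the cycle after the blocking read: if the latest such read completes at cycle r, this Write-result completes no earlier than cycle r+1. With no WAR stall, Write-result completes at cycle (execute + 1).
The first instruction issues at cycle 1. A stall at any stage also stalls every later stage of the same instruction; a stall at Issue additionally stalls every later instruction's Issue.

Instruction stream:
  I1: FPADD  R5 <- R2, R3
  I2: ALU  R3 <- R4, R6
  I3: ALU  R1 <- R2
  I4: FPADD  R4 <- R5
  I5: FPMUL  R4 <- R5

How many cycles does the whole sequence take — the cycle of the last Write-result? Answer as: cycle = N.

I1: IS=1 RO=2 EX=5 WR=6
I2: IS=2 RO=3 EX=4 WR=5
I3: IS=6 RO=7 EX=8 WR=9  [struct: ALU busy until I2 writes@5]
I4: IS=7 RO=8 EX=11 WR=12
I5: IS=13 RO=14 EX=19 WR=20  [WAW R4: wait I4 write@12]

cycle = 20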